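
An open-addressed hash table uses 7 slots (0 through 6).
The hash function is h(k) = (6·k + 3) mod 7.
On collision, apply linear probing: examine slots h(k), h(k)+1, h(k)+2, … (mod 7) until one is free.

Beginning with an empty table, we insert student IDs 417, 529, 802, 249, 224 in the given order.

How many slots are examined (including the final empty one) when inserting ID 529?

2

417 hashes to 6; slot 6 is free → place at 6.
529 hashes to 6; 6 taken → place at 0.
802 hashes to 6; 6,0 taken → place at 1.
249 hashes to 6; 6,0,1 taken → place at 2.
224 hashes to 3; slot 3 is free → place at 3.
Table: [529, 802, 249, 224, -, -, 417]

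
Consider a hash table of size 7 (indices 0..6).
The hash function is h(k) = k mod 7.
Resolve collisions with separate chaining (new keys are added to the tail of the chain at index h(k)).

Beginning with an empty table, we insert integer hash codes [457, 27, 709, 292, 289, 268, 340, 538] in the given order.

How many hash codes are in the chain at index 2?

Insert 457: h=2, bucket 2 empty → new chain.
Insert 27: h=6, bucket 6 empty → new chain.
Insert 709: h=2, bucket 2 nonempty → append to chain.
Insert 292: h=5, bucket 5 empty → new chain.
Insert 289: h=2, bucket 2 nonempty → append to chain.
Insert 268: h=2, bucket 2 nonempty → append to chain.
Insert 340: h=4, bucket 4 empty → new chain.
Insert 538: h=6, bucket 6 nonempty → append to chain.
Final buckets:
0: .
1: .
2: 457 -> 709 -> 289 -> 268
3: .
4: 340
5: 292
6: 27 -> 538

4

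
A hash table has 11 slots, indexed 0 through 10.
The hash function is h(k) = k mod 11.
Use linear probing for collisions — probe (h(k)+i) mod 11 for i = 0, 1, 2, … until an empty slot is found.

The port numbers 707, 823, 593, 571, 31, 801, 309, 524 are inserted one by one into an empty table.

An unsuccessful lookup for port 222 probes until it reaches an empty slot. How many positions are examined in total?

4

707 hashes to 3; slot 3 is free → place at 3.
823 hashes to 9; slot 9 is free → place at 9.
593 hashes to 10; slot 10 is free → place at 10.
571 hashes to 10; 10 taken → place at 0.
31 hashes to 9; 9,10,0 taken → place at 1.
801 hashes to 9; 9,10,0,1 taken → place at 2.
309 hashes to 1; 1,2,3 taken → place at 4.
524 hashes to 7; slot 7 is free → place at 7.
Table: [571, 31, 801, 707, 309, ., ., 524, ., 823, 593]
Lookup 222: h=2, probe 2,3,4,5 → slot 5 empty, not found.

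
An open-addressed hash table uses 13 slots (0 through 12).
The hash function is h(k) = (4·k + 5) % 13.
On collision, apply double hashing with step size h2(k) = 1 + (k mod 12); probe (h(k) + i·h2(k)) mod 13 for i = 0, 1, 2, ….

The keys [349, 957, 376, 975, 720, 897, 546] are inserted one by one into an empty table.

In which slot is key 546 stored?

6

349 hashes to 10; slot 10 is free -> place at 10.
957 hashes to 11; slot 11 is free -> place at 11.
376 hashes to 1; slot 1 is free -> place at 1.
975 hashes to 5; slot 5 is free -> place at 5.
720 hashes to 12; slot 12 is free -> place at 12.
897 hashes to 5, h2=10; 5 taken -> place at 2.
546 hashes to 5, h2=7; 5,12 taken -> place at 6.
Table: [-, 376, 897, -, -, 975, 546, -, -, -, 349, 957, 720]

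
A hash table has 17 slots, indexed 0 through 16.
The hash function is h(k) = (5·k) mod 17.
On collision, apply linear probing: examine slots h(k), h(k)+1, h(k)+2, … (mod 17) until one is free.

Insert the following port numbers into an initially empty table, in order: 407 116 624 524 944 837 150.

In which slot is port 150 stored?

5

407: h=12 → slot 12
116: h=2 → slot 2
624: h=9 → slot 9
524: h=2, probe 2,3 → slot 3
944: h=11 → slot 11
837: h=3, probe 3,4 → slot 4
150: h=2, probe 2,3,4,5 → slot 5
Table: [∅, ∅, 116, 524, 837, 150, ∅, ∅, ∅, 624, ∅, 944, 407, ∅, ∅, ∅, ∅]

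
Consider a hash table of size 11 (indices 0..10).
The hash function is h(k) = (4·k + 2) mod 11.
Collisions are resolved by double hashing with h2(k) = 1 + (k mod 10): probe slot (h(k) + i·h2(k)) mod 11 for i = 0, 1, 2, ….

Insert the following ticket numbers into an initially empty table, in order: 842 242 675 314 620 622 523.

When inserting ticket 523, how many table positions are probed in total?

842: h=4 => slot 4
242: h=2 => slot 2
675: h=7 => slot 7
314: h=4, h2=5, probe 4,9 => slot 9
620: h=7, h2=1, probe 7,8 => slot 8
622: h=4, h2=3, probe 4,7,10 => slot 10
523: h=4, h2=4, probe 4,8,1 => slot 1
Table: [., 523, 242, ., 842, ., ., 675, 620, 314, 622]

3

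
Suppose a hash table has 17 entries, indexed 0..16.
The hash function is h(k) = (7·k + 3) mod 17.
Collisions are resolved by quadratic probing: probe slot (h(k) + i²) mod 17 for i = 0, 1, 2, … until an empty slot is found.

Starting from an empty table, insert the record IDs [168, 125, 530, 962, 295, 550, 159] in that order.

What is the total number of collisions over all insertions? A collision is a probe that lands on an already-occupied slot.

168: h=6 → slot 6
125: h=11 → slot 11
530: h=7 → slot 7
962: h=5 → slot 5
295: h=11, probe 11,12 → slot 12
550: h=11, probe 11,12,15 → slot 15
159: h=11, probe 11,12,15,3 → slot 3
Table: [∅, ∅, ∅, 159, ∅, 962, 168, 530, ∅, ∅, ∅, 125, 295, ∅, ∅, 550, ∅]

6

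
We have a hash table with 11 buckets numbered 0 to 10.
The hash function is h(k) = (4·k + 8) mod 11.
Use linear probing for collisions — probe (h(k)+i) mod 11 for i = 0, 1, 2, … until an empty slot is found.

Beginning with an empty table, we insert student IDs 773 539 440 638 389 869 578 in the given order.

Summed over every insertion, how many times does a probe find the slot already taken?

773: h=9 → slot 9
539: h=8 → slot 8
440: h=8, probe 8,9,10 → slot 10
638: h=8, probe 8,9,10,0 → slot 0
389: h=2 → slot 2
869: h=8, probe 8,9,10,0,1 → slot 1
578: h=10, probe 10,0,1,2,3 → slot 3
Table: [638, 869, 389, 578, _, _, _, _, 539, 773, 440]

13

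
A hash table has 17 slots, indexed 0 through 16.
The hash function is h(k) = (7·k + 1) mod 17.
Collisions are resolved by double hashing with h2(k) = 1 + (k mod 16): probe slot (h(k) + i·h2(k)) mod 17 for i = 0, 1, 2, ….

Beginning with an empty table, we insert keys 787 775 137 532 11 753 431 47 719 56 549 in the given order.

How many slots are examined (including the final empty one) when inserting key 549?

3

787 hashes to 2; slot 2 is free => place at 2.
775 hashes to 3; slot 3 is free => place at 3.
137 hashes to 8; slot 8 is free => place at 8.
532 hashes to 2, h2=5; 2 taken => place at 7.
11 hashes to 10; slot 10 is free => place at 10.
753 hashes to 2, h2=2; 2 taken => place at 4.
431 hashes to 9; slot 9 is free => place at 9.
47 hashes to 7, h2=16; 7 taken => place at 6.
719 hashes to 2, h2=16; 2 taken => place at 1.
56 hashes to 2, h2=9; 2 taken => place at 11.
549 hashes to 2, h2=6; 2,8 taken => place at 14.
Table: [_, 719, 787, 775, 753, _, 47, 532, 137, 431, 11, 56, _, _, 549, _, _]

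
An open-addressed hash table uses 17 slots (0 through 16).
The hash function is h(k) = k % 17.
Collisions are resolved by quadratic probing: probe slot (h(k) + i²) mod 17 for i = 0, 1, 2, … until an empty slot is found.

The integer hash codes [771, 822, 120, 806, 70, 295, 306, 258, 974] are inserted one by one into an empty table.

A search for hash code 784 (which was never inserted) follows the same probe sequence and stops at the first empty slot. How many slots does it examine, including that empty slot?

4

771: h=6 -> slot 6
822: h=6, probe 6,7 -> slot 7
120: h=1 -> slot 1
806: h=7, probe 7,8 -> slot 8
70: h=2 -> slot 2
295: h=6, probe 6,7,10 -> slot 10
306: h=0 -> slot 0
258: h=3 -> slot 3
974: h=5 -> slot 5
Table: [306, 120, 70, 258, _, 974, 771, 822, 806, _, 295, _, _, _, _, _, _]
Lookup 784: h=2, probe 2,3,6,11 → slot 11 empty, not found.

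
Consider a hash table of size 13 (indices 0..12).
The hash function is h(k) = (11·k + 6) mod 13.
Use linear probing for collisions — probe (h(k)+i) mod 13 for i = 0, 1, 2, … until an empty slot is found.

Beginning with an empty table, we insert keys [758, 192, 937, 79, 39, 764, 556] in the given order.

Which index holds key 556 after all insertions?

1

758: h=11 -> slot 11
192: h=12 -> slot 12
937: h=4 -> slot 4
79: h=4, probe 4,5 -> slot 5
39: h=6 -> slot 6
764: h=12, probe 12,0 -> slot 0
556: h=12, probe 12,0,1 -> slot 1
Table: [764, 556, _, _, 937, 79, 39, _, _, _, _, 758, 192]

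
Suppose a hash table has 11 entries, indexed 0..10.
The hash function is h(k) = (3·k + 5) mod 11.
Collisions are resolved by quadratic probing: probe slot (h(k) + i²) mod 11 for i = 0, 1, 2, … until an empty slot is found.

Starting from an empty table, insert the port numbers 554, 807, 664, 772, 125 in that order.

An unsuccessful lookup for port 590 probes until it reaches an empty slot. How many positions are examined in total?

554: h=6 -> slot 6
807: h=6, probe 6,7 -> slot 7
664: h=6, probe 6,7,10 -> slot 10
772: h=0 -> slot 0
125: h=6, probe 6,7,10,4 -> slot 4
Table: [772, ., ., ., 125, ., 554, 807, ., ., 664]
Lookup 590: h=4, probe 4,5 → slot 5 empty, not found.

2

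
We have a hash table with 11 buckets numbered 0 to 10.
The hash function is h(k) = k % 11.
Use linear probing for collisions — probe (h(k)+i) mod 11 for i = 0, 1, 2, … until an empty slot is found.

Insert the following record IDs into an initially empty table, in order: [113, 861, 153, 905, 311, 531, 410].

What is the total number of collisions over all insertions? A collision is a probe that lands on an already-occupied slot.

15

113 hashes to 3; slot 3 is free -> place at 3.
861 hashes to 3; 3 taken -> place at 4.
153 hashes to 10; slot 10 is free -> place at 10.
905 hashes to 3; 3,4 taken -> place at 5.
311 hashes to 3; 3,4,5 taken -> place at 6.
531 hashes to 3; 3,4,5,6 taken -> place at 7.
410 hashes to 3; 3,4,5,6,7 taken -> place at 8.
Table: [_, _, _, 113, 861, 905, 311, 531, 410, _, 153]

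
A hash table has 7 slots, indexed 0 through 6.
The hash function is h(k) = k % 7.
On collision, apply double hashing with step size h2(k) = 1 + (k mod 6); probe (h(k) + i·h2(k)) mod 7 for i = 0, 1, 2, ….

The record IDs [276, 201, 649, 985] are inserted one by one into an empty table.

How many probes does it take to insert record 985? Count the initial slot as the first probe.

3

276: h=3 => slot 3
201: h=5 => slot 5
649: h=5, h2=2, probe 5,0 => slot 0
985: h=5, h2=2, probe 5,0,2 => slot 2
Table: [649, ∅, 985, 276, ∅, 201, ∅]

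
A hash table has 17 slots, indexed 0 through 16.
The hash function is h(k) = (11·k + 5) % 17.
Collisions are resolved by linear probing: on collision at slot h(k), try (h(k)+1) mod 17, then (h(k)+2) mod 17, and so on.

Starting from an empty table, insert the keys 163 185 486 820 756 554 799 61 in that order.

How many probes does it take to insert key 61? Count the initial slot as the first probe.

6

163: h=13 => slot 13
185: h=0 => slot 0
486: h=13, probe 13,14 => slot 14
820: h=15 => slot 15
756: h=8 => slot 8
554: h=13, probe 13,14,15,16 => slot 16
799: h=5 => slot 5
61: h=13, probe 13,14,15,16,0,1 => slot 1
Table: [185, 61, _, _, _, 799, _, _, 756, _, _, _, _, 163, 486, 820, 554]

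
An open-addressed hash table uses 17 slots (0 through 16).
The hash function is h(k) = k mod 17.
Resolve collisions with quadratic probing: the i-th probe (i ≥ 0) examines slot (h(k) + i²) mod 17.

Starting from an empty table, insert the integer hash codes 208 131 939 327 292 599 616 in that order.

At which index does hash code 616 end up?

6

208: h=4 -> slot 4
131: h=12 -> slot 12
939: h=4, probe 4,5 -> slot 5
327: h=4, probe 4,5,8 -> slot 8
292: h=3 -> slot 3
599: h=4, probe 4,5,8,13 -> slot 13
616: h=4, probe 4,5,8,13,3,12,6 -> slot 6
Table: [-, -, -, 292, 208, 939, 616, -, 327, -, -, -, 131, 599, -, -, -]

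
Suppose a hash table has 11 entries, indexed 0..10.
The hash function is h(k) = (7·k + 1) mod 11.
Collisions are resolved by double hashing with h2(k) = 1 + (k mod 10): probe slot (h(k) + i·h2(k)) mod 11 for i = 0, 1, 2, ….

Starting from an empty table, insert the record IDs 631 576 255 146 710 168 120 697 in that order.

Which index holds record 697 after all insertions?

Insert 631: h=7, slot 7 empty → index 7.
Insert 576: h=7, h2=7, slot 7 occupied → index 3.
Insert 255: h=4, slot 4 empty → index 4.
Insert 146: h=0, slot 0 empty → index 0.
Insert 710: h=10, slot 10 empty → index 10.
Insert 168: h=0, h2=9, slot 0 occupied → index 9.
Insert 120: h=5, slot 5 empty → index 5.
Insert 697: h=7, h2=8, slots 7,4 occupied → index 1.
Table: [146, 697, ∅, 576, 255, 120, ∅, 631, ∅, 168, 710]

1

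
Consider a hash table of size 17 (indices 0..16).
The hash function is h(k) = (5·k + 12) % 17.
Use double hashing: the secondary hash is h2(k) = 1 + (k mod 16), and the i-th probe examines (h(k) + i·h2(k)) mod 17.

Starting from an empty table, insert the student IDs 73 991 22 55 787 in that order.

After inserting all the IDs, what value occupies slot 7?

Insert 73: h=3, slot 3 empty -> index 3.
Insert 991: h=3, h2=16, slot 3 occupied -> index 2.
Insert 22: h=3, h2=7, slot 3 occupied -> index 10.
Insert 55: h=15, slot 15 empty -> index 15.
Insert 787: h=3, h2=4, slot 3 occupied -> index 7.
Table: [-, -, 991, 73, -, -, -, 787, -, -, 22, -, -, -, -, 55, -]

787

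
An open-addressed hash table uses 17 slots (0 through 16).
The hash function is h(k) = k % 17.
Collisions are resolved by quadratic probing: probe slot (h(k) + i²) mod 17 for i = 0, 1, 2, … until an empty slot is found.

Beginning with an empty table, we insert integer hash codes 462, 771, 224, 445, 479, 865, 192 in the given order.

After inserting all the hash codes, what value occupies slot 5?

Insert 462: h=3, slot 3 empty → index 3.
Insert 771: h=6, slot 6 empty → index 6.
Insert 224: h=3, slot 3 occupied → index 4.
Insert 445: h=3, slots 3,4 occupied → index 7.
Insert 479: h=3, slots 3,4,7 occupied → index 12.
Insert 865: h=15, slot 15 empty → index 15.
Insert 192: h=5, slot 5 empty → index 5.
Table: [., ., ., 462, 224, 192, 771, 445, ., ., ., ., 479, ., ., 865, .]

192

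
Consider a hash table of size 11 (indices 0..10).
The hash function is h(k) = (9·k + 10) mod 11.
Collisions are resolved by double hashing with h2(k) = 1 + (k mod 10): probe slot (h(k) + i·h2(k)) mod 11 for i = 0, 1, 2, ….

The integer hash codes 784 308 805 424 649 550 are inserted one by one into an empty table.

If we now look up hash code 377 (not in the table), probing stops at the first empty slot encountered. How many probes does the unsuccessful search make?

784 hashes to 4; slot 4 is free => place at 4.
308 hashes to 10; slot 10 is free => place at 10.
805 hashes to 6; slot 6 is free => place at 6.
424 hashes to 9; slot 9 is free => place at 9.
649 hashes to 10, h2=10; 10,9 taken => place at 8.
550 hashes to 10, h2=1; 10 taken => place at 0.
Table: [550, _, _, _, 784, _, 805, _, 649, 424, 308]
Lookup 377: h=4, h2=8, probe 4,1 → slot 1 empty, not found.

2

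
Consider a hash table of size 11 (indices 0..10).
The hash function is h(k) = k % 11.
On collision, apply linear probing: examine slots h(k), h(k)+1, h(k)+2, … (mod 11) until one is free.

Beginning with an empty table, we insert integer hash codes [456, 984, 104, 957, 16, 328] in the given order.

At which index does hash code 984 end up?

6

456 hashes to 5; slot 5 is free -> place at 5.
984 hashes to 5; 5 taken -> place at 6.
104 hashes to 5; 5,6 taken -> place at 7.
957 hashes to 0; slot 0 is free -> place at 0.
16 hashes to 5; 5,6,7 taken -> place at 8.
328 hashes to 9; slot 9 is free -> place at 9.
Table: [957, ., ., ., ., 456, 984, 104, 16, 328, .]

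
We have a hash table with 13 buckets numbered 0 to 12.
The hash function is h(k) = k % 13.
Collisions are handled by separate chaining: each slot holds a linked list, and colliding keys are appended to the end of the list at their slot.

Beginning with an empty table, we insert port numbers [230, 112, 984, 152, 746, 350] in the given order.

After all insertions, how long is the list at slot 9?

Insert 230: h=9, bucket 9 empty -> new chain.
Insert 112: h=8, bucket 8 empty -> new chain.
Insert 984: h=9, bucket 9 nonempty -> append to chain.
Insert 152: h=9, bucket 9 nonempty -> append to chain.
Insert 746: h=5, bucket 5 empty -> new chain.
Insert 350: h=12, bucket 12 empty -> new chain.
Final buckets:
0: -
1: -
2: -
3: -
4: -
5: 746
6: -
7: -
8: 112
9: 230 -> 984 -> 152
10: -
11: -
12: 350

3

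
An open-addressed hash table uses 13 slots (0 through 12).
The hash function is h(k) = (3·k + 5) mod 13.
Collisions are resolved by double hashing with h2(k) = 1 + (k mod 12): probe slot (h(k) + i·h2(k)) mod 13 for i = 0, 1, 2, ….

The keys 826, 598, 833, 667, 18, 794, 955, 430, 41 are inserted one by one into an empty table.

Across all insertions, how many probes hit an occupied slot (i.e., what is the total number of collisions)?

5

826: h=0 => slot 0
598: h=5 => slot 5
833: h=8 => slot 8
667: h=4 => slot 4
18: h=7 => slot 7
794: h=8, h2=3, probe 8,11 => slot 11
955: h=10 => slot 10
430: h=8, h2=11, probe 8,6 => slot 6
41: h=11, h2=6, probe 11,4,10,3 => slot 3
Table: [826, _, _, 41, 667, 598, 430, 18, 833, _, 955, 794, _]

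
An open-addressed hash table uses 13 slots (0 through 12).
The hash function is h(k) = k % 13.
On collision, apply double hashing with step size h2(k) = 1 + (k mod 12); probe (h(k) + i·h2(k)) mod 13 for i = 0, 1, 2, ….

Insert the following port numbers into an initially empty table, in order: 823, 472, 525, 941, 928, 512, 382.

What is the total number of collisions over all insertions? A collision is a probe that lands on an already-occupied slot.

823: h=4 -> slot 4
472: h=4, h2=5, probe 4,9 -> slot 9
525: h=5 -> slot 5
941: h=5, h2=6, probe 5,11 -> slot 11
928: h=5, h2=5, probe 5,10 -> slot 10
512: h=5, h2=9, probe 5,1 -> slot 1
382: h=5, h2=11, probe 5,3 -> slot 3
Table: [_, 512, _, 382, 823, 525, _, _, _, 472, 928, 941, _]

5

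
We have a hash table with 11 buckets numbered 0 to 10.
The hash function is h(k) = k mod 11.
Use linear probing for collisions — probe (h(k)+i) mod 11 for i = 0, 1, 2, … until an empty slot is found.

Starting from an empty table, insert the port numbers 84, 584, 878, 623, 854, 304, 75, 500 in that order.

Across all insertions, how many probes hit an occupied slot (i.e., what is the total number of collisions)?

84: h=7 -> slot 7
584: h=1 -> slot 1
878: h=9 -> slot 9
623: h=7, probe 7,8 -> slot 8
854: h=7, probe 7,8,9,10 -> slot 10
304: h=7, probe 7,8,9,10,0 -> slot 0
75: h=9, probe 9,10,0,1,2 -> slot 2
500: h=5 -> slot 5
Table: [304, 584, 75, _, _, 500, _, 84, 623, 878, 854]

12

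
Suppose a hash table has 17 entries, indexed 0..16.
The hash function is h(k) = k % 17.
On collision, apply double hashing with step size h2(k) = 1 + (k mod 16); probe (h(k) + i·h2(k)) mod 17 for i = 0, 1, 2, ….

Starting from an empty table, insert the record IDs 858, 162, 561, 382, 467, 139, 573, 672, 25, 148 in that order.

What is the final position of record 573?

858: h=8 → slot 8
162: h=9 → slot 9
561: h=0 → slot 0
382: h=8, h2=15, probe 8,6 → slot 6
467: h=8, h2=4, probe 8,12 → slot 12
139: h=3 → slot 3
573: h=12, h2=14, probe 12,9,6,3,0,14 → slot 14
672: h=9, h2=1, probe 9,10 → slot 10
25: h=8, h2=10, probe 8,1 → slot 1
148: h=12, h2=5, probe 12,0,5 → slot 5
Table: [561, 25, ., 139, ., 148, 382, ., 858, 162, 672, ., 467, ., 573, ., .]

14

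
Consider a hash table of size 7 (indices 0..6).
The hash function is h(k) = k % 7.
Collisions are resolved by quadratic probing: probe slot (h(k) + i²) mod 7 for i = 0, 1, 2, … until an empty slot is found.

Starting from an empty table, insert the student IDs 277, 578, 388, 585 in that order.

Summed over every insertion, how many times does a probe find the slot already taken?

3

277: h=4 => slot 4
578: h=4, probe 4,5 => slot 5
388: h=3 => slot 3
585: h=4, probe 4,5,1 => slot 1
Table: [., 585, ., 388, 277, 578, .]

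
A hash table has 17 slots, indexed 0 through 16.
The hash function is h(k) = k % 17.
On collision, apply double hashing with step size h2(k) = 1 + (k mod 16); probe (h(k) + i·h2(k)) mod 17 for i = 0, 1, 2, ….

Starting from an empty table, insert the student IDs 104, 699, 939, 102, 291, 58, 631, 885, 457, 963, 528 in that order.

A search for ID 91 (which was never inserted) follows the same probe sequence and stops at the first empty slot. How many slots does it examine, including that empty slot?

3

104 hashes to 2; slot 2 is free → place at 2.
699 hashes to 2, h2=12; 2 taken → place at 14.
939 hashes to 4; slot 4 is free → place at 4.
102 hashes to 0; slot 0 is free → place at 0.
291 hashes to 2, h2=4; 2 taken → place at 6.
58 hashes to 7; slot 7 is free → place at 7.
631 hashes to 2, h2=8; 2 taken → place at 10.
885 hashes to 1; slot 1 is free → place at 1.
457 hashes to 15; slot 15 is free → place at 15.
963 hashes to 11; slot 11 is free → place at 11.
528 hashes to 1, h2=1; 1,2 taken → place at 3.
Table: [102, 885, 104, 528, 939, _, 291, 58, _, _, 631, 963, _, _, 699, 457, _]
Lookup 91: h=6, h2=12, probe 6,1,13 → slot 13 empty, not found.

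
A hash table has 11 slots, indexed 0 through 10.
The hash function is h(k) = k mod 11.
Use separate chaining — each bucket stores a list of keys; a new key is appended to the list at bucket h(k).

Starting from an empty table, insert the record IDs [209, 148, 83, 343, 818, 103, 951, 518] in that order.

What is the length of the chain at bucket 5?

2

Insert 209: h=0, bucket 0 empty → new chain.
Insert 148: h=5, bucket 5 empty → new chain.
Insert 83: h=6, bucket 6 empty → new chain.
Insert 343: h=2, bucket 2 empty → new chain.
Insert 818: h=4, bucket 4 empty → new chain.
Insert 103: h=4, bucket 4 nonempty → append to chain.
Insert 951: h=5, bucket 5 nonempty → append to chain.
Insert 518: h=1, bucket 1 empty → new chain.
Final buckets:
0: 209
1: 518
2: 343
3: -
4: 818 -> 103
5: 148 -> 951
6: 83
7: -
8: -
9: -
10: -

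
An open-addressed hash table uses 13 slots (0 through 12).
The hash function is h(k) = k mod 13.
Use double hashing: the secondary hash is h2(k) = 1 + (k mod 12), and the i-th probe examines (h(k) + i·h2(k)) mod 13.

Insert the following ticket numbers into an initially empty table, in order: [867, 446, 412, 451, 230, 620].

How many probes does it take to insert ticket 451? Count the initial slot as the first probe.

Insert 867: h=9, slot 9 empty → index 9.
Insert 446: h=4, slot 4 empty → index 4.
Insert 412: h=9, h2=5, slot 9 occupied → index 1.
Insert 451: h=9, h2=8, slots 9,4 occupied → index 12.
Insert 230: h=9, h2=3, slots 9,12 occupied → index 2.
Insert 620: h=9, h2=9, slot 9 occupied → index 5.
Table: [-, 412, 230, -, 446, 620, -, -, -, 867, -, -, 451]

3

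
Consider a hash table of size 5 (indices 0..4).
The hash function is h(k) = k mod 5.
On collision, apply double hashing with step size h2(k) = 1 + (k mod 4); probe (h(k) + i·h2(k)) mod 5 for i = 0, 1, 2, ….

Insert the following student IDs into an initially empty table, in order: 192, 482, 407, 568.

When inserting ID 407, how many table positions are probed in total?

2

Insert 192: h=2, slot 2 empty => index 2.
Insert 482: h=2, h2=3, slot 2 occupied => index 0.
Insert 407: h=2, h2=4, slot 2 occupied => index 1.
Insert 568: h=3, slot 3 empty => index 3.
Table: [482, 407, 192, 568, ∅]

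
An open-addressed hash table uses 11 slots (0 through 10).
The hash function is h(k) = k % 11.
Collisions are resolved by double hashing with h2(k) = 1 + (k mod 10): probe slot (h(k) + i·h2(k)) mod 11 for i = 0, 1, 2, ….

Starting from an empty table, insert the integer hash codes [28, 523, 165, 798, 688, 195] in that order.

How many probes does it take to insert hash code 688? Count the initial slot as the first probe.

3

Insert 28: h=6, slot 6 empty => index 6.
Insert 523: h=6, h2=4, slot 6 occupied => index 10.
Insert 165: h=0, slot 0 empty => index 0.
Insert 798: h=6, h2=9, slot 6 occupied => index 4.
Insert 688: h=6, h2=9, slots 6,4 occupied => index 2.
Insert 195: h=8, slot 8 empty => index 8.
Table: [165, ∅, 688, ∅, 798, ∅, 28, ∅, 195, ∅, 523]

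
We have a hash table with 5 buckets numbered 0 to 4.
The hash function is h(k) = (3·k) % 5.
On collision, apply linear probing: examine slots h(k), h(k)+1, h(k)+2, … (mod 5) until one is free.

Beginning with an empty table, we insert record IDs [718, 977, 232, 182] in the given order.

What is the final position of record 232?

718: h=4 => slot 4
977: h=1 => slot 1
232: h=1, probe 1,2 => slot 2
182: h=1, probe 1,2,3 => slot 3
Table: [-, 977, 232, 182, 718]

2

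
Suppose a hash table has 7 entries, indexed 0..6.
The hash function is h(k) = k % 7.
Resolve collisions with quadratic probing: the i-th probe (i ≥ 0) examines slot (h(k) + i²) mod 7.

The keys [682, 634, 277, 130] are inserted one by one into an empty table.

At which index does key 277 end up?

Insert 682: h=3, slot 3 empty -> index 3.
Insert 634: h=4, slot 4 empty -> index 4.
Insert 277: h=4, slot 4 occupied -> index 5.
Insert 130: h=4, slots 4,5 occupied -> index 1.
Table: [∅, 130, ∅, 682, 634, 277, ∅]

5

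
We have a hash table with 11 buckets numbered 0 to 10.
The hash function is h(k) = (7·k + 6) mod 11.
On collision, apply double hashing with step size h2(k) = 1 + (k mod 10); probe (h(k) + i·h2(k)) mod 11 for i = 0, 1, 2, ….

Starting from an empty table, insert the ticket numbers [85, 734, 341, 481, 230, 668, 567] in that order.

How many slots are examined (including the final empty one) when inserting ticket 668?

85 hashes to 7; slot 7 is free => place at 7.
734 hashes to 7, h2=5; 7 taken => place at 1.
341 hashes to 6; slot 6 is free => place at 6.
481 hashes to 7, h2=2; 7 taken => place at 9.
230 hashes to 10; slot 10 is free => place at 10.
668 hashes to 7, h2=9; 7 taken => place at 5.
567 hashes to 4; slot 4 is free => place at 4.
Table: [_, 734, _, _, 567, 668, 341, 85, _, 481, 230]

2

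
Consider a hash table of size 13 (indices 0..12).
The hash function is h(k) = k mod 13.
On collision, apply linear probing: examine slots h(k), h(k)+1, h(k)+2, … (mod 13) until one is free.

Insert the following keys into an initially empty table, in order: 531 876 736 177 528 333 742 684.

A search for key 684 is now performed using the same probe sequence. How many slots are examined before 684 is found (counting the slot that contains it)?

6

531: h=11 → slot 11
876: h=5 → slot 5
736: h=8 → slot 8
177: h=8, probe 8,9 → slot 9
528: h=8, probe 8,9,10 → slot 10
333: h=8, probe 8,9,10,11,12 → slot 12
742: h=1 → slot 1
684: h=8, probe 8,9,10,11,12,0 → slot 0
Table: [684, 742, ∅, ∅, ∅, 876, ∅, ∅, 736, 177, 528, 531, 333]
Lookup 684: h=8, probe 8,9,10,11,12,0 → found at 0.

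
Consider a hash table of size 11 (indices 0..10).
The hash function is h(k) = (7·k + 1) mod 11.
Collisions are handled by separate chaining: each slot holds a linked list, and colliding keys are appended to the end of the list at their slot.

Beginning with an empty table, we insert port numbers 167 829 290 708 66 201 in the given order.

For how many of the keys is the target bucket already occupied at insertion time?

2

167 → bucket 4
829 → bucket 7
290 → bucket 7 (collision)
708 → bucket 7 (collision)
66 → bucket 1
201 → bucket 0
Final buckets:
0: 201
1: 66
2: .
3: .
4: 167
5: .
6: .
7: 829 -> 290 -> 708
8: .
9: .
10: .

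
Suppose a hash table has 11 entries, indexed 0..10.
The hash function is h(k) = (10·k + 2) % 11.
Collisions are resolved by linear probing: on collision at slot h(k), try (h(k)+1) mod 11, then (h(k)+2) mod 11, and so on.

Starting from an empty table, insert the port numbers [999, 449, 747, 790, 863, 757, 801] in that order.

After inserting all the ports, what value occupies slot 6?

999 hashes to 4; slot 4 is free → place at 4.
449 hashes to 4; 4 taken → place at 5.
747 hashes to 3; slot 3 is free → place at 3.
790 hashes to 4; 4,5 taken → place at 6.
863 hashes to 8; slot 8 is free → place at 8.
757 hashes to 4; 4,5,6 taken → place at 7.
801 hashes to 4; 4,5,6,7,8 taken → place at 9.
Table: [-, -, -, 747, 999, 449, 790, 757, 863, 801, -]

790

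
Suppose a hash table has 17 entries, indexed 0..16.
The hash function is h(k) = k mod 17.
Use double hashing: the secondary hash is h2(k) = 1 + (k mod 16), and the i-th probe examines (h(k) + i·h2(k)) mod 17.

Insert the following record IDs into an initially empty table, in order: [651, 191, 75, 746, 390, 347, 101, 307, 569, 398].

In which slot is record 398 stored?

3

651: h=5 => slot 5
191: h=4 => slot 4
75: h=7 => slot 7
746: h=15 => slot 15
390: h=16 => slot 16
347: h=7, h2=12, probe 7,2 => slot 2
101: h=16, h2=6, probe 16,5,11 => slot 11
307: h=1 => slot 1
569: h=8 => slot 8
398: h=7, h2=15, probe 7,5,3 => slot 3
Table: [-, 307, 347, 398, 191, 651, -, 75, 569, -, -, 101, -, -, -, 746, 390]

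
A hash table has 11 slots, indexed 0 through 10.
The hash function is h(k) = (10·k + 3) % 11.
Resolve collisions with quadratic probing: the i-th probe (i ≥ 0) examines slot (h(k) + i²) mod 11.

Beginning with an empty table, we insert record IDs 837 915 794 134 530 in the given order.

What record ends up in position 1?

837 hashes to 2; slot 2 is free → place at 2.
915 hashes to 1; slot 1 is free → place at 1.
794 hashes to 1; 1,2 taken → place at 5.
134 hashes to 1; 1,2,5 taken → place at 10.
530 hashes to 1; 1,2,5,10 taken → place at 6.
Table: [—, 915, 837, —, —, 794, 530, —, —, —, 134]

915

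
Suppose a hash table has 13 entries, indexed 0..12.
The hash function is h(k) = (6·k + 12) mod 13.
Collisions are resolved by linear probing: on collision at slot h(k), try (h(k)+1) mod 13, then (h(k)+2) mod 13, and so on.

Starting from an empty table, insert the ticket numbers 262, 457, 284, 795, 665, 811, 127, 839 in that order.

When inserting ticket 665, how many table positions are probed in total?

5

262 hashes to 11; slot 11 is free -> place at 11.
457 hashes to 11; 11 taken -> place at 12.
284 hashes to 0; slot 0 is free -> place at 0.
795 hashes to 11; 11,12,0 taken -> place at 1.
665 hashes to 11; 11,12,0,1 taken -> place at 2.
811 hashes to 3; slot 3 is free -> place at 3.
127 hashes to 7; slot 7 is free -> place at 7.
839 hashes to 2; 2,3 taken -> place at 4.
Table: [284, 795, 665, 811, 839, -, -, 127, -, -, -, 262, 457]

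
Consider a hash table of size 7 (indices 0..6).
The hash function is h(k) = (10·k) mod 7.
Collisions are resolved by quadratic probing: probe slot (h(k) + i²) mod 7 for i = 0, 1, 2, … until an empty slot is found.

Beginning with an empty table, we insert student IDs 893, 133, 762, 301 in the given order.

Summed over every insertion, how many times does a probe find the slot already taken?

893 hashes to 5; slot 5 is free → place at 5.
133 hashes to 0; slot 0 is free → place at 0.
762 hashes to 4; slot 4 is free → place at 4.
301 hashes to 0; 0 taken → place at 1.
Table: [133, 301, —, —, 762, 893, —]

1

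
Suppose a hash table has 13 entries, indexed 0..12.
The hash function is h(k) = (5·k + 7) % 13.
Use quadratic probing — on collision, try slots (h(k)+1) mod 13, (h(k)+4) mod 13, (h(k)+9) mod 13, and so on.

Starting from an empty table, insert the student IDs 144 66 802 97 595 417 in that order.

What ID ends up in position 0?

Insert 144: h=12, slot 12 empty -> index 12.
Insert 66: h=12, slot 12 occupied -> index 0.
Insert 802: h=0, slot 0 occupied -> index 1.
Insert 97: h=11, slot 11 empty -> index 11.
Insert 595: h=5, slot 5 empty -> index 5.
Insert 417: h=12, slots 12,0 occupied -> index 3.
Table: [66, 802, ., 417, ., 595, ., ., ., ., ., 97, 144]

66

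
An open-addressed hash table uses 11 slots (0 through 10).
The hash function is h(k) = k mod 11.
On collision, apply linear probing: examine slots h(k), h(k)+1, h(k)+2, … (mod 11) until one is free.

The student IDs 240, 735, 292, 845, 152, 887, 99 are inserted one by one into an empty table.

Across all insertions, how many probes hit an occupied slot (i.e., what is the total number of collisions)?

8

240 hashes to 9; slot 9 is free => place at 9.
735 hashes to 9; 9 taken => place at 10.
292 hashes to 6; slot 6 is free => place at 6.
845 hashes to 9; 9,10 taken => place at 0.
152 hashes to 9; 9,10,0 taken => place at 1.
887 hashes to 7; slot 7 is free => place at 7.
99 hashes to 0; 0,1 taken => place at 2.
Table: [845, 152, 99, -, -, -, 292, 887, -, 240, 735]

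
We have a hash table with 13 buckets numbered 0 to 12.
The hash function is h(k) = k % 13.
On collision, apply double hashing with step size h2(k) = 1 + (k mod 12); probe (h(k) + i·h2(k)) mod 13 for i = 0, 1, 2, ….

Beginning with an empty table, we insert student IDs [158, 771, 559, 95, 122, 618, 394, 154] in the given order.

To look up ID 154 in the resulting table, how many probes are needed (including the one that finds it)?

2

158 hashes to 2; slot 2 is free -> place at 2.
771 hashes to 4; slot 4 is free -> place at 4.
559 hashes to 0; slot 0 is free -> place at 0.
95 hashes to 4, h2=12; 4 taken -> place at 3.
122 hashes to 5; slot 5 is free -> place at 5.
618 hashes to 7; slot 7 is free -> place at 7.
394 hashes to 4, h2=11; 4,2,0 taken -> place at 11.
154 hashes to 11, h2=11; 11 taken -> place at 9.
Table: [559, _, 158, 95, 771, 122, _, 618, _, 154, _, 394, _]
Lookup 154: h=11, h2=11, probe 11,9 → found at 9.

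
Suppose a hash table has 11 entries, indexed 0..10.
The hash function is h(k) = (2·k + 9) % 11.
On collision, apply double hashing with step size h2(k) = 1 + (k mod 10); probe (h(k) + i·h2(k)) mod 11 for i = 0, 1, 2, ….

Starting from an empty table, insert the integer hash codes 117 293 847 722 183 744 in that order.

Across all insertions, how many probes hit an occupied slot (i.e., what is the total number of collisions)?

117: h=1 => slot 1
293: h=1, h2=4, probe 1,5 => slot 5
847: h=9 => slot 9
722: h=1, h2=3, probe 1,4 => slot 4
183: h=1, h2=4, probe 1,5,9,2 => slot 2
744: h=1, h2=5, probe 1,6 => slot 6
Table: [., 117, 183, ., 722, 293, 744, ., ., 847, .]

6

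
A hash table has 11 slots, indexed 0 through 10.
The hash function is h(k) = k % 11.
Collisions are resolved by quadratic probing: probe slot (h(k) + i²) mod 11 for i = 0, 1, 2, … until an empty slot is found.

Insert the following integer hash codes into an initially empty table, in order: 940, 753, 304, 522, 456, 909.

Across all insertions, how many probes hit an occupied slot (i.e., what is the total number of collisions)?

Insert 940: h=5, slot 5 empty → index 5.
Insert 753: h=5, slot 5 occupied → index 6.
Insert 304: h=7, slot 7 empty → index 7.
Insert 522: h=5, slots 5,6 occupied → index 9.
Insert 456: h=5, slots 5,6,9 occupied → index 3.
Insert 909: h=7, slot 7 occupied → index 8.
Table: [_, _, _, 456, _, 940, 753, 304, 909, 522, _]

7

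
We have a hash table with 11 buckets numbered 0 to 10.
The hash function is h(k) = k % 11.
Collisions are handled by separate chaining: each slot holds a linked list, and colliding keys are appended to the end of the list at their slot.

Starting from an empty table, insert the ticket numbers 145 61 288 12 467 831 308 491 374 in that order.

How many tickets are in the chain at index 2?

Insert 145: h=2, bucket 2 empty -> new chain.
Insert 61: h=6, bucket 6 empty -> new chain.
Insert 288: h=2, bucket 2 nonempty -> append to chain.
Insert 12: h=1, bucket 1 empty -> new chain.
Insert 467: h=5, bucket 5 empty -> new chain.
Insert 831: h=6, bucket 6 nonempty -> append to chain.
Insert 308: h=0, bucket 0 empty -> new chain.
Insert 491: h=7, bucket 7 empty -> new chain.
Insert 374: h=0, bucket 0 nonempty -> append to chain.
Final buckets:
0: 308 -> 374
1: 12
2: 145 -> 288
3: _
4: _
5: 467
6: 61 -> 831
7: 491
8: _
9: _
10: _

2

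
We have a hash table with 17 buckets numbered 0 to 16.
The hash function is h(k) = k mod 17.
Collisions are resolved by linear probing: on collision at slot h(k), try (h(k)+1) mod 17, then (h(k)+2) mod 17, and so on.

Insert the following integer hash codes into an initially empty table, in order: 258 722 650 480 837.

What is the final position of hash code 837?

6

Insert 258: h=3, slot 3 empty → index 3.
Insert 722: h=8, slot 8 empty → index 8.
Insert 650: h=4, slot 4 empty → index 4.
Insert 480: h=4, slot 4 occupied → index 5.
Insert 837: h=4, slots 4,5 occupied → index 6.
Table: [∅, ∅, ∅, 258, 650, 480, 837, ∅, 722, ∅, ∅, ∅, ∅, ∅, ∅, ∅, ∅]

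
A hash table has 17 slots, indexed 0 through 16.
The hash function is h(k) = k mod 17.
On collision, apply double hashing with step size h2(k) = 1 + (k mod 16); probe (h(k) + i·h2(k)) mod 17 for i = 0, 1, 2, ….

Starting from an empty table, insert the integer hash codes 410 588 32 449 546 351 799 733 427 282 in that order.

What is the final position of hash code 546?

410 hashes to 2; slot 2 is free → place at 2.
588 hashes to 10; slot 10 is free → place at 10.
32 hashes to 15; slot 15 is free → place at 15.
449 hashes to 7; slot 7 is free → place at 7.
546 hashes to 2, h2=3; 2 taken → place at 5.
351 hashes to 11; slot 11 is free → place at 11.
799 hashes to 0; slot 0 is free → place at 0.
733 hashes to 2, h2=14; 2 taken → place at 16.
427 hashes to 2, h2=12; 2 taken → place at 14.
282 hashes to 10, h2=11; 10 taken → place at 4.
Table: [799, ∅, 410, ∅, 282, 546, ∅, 449, ∅, ∅, 588, 351, ∅, ∅, 427, 32, 733]

5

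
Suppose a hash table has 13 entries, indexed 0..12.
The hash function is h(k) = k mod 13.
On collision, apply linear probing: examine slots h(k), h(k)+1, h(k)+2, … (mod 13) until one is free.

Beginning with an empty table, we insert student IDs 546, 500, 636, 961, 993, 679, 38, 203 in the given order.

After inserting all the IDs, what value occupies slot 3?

546: h=0 => slot 0
500: h=6 => slot 6
636: h=12 => slot 12
961: h=12, probe 12,0,1 => slot 1
993: h=5 => slot 5
679: h=3 => slot 3
38: h=12, probe 12,0,1,2 => slot 2
203: h=8 => slot 8
Table: [546, 961, 38, 679, -, 993, 500, -, 203, -, -, -, 636]

679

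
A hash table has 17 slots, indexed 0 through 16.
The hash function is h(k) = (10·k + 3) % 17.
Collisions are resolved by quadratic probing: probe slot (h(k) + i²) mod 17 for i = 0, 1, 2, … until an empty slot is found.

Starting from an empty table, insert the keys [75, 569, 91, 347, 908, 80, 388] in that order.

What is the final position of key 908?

75: h=5 -> slot 5
569: h=15 -> slot 15
91: h=12 -> slot 12
347: h=5, probe 5,6 -> slot 6
908: h=5, probe 5,6,9 -> slot 9
80: h=4 -> slot 4
388: h=7 -> slot 7
Table: [., ., ., ., 80, 75, 347, 388, ., 908, ., ., 91, ., ., 569, .]

9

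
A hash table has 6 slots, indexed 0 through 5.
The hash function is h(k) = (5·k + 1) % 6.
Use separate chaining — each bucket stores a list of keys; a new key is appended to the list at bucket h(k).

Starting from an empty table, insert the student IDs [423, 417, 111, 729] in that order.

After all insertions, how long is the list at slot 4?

4

Insert 423: h=4, bucket 4 empty -> new chain.
Insert 417: h=4, bucket 4 nonempty -> append to chain.
Insert 111: h=4, bucket 4 nonempty -> append to chain.
Insert 729: h=4, bucket 4 nonempty -> append to chain.
Final buckets:
0: .
1: .
2: .
3: .
4: 423 -> 417 -> 111 -> 729
5: .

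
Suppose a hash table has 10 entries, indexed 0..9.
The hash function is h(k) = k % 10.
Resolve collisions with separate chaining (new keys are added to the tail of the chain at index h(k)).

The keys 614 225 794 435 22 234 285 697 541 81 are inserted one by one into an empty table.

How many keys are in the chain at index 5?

614 → bucket 4
225 → bucket 5
794 → bucket 4 (collision)
435 → bucket 5 (collision)
22 → bucket 2
234 → bucket 4 (collision)
285 → bucket 5 (collision)
697 → bucket 7
541 → bucket 1
81 → bucket 1 (collision)
Final buckets:
0: .
1: 541 -> 81
2: 22
3: .
4: 614 -> 794 -> 234
5: 225 -> 435 -> 285
6: .
7: 697
8: .
9: .

3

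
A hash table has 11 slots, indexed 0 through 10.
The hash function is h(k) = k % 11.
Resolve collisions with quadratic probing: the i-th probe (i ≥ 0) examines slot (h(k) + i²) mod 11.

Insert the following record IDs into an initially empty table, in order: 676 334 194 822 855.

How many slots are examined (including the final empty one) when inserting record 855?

676: h=5 => slot 5
334: h=4 => slot 4
194: h=7 => slot 7
822: h=8 => slot 8
855: h=8, probe 8,9 => slot 9
Table: [_, _, _, _, 334, 676, _, 194, 822, 855, _]

2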